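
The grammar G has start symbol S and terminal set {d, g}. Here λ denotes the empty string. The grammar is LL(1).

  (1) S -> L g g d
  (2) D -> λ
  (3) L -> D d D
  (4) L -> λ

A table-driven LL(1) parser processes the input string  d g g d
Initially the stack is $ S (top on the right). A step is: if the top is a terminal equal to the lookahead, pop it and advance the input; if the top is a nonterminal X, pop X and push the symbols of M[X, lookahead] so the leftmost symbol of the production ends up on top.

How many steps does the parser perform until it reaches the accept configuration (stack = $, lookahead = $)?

step 1: stack=$ S  input=d g g d $  — expand S -> L g g d
step 2: stack=$ d g g L  input=d g g d $  — expand L -> D d D
step 3: stack=$ d g g D d D  input=d g g d $  — expand D -> λ
step 4: stack=$ d g g D d  input=d g g d $  — match d
step 5: stack=$ d g g D  input=g g d $  — expand D -> λ
step 6: stack=$ d g g  input=g g d $  — match g
step 7: stack=$ d g  input=g d $  — match g
step 8: stack=$ d  input=d $  — match d
Accept reached after 8 steps.

8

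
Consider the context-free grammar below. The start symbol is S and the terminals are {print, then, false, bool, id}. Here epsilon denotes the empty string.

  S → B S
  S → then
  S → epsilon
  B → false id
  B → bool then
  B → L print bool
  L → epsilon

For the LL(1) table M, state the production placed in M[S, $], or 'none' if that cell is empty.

FIRST(L) = {epsilon}
FIRST(B) = {bool, false, print}  (via L print bool)
FIRST(S) = {epsilon, bool, false, print, then}  (via B S)
FOLLOW(S) includes $ since S is the start symbol.
FOLLOW(S): in S→B S, the suffix after S is empty (adds nothing new). Thus FOLLOW(S) = {$}.
For S → B S: FIRST(B S) = {bool, false, print}, so it goes in M[S, t] for t ∈ {bool, false, print}.
For S → then: FIRST(then) = {then}, so it goes in M[S, t] for t ∈ {then}.
For S → epsilon: FIRST(epsilon) = {epsilon}, so it goes in M[S, t] for t ∈ {}; since epsilon ∈ FIRST, also for every t ∈ FOLLOW(S) = {$}.

S → epsilon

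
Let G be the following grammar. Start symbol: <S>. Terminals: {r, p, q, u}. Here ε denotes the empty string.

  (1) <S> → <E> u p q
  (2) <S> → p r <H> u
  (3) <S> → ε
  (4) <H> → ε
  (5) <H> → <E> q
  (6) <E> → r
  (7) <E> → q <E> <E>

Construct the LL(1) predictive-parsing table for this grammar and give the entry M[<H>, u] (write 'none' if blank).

<H> → ε

FIRST(<E>): from <E>→r we get {r}; from <E>→q <E> <E> we get {q}. So FIRST(<E>) = {q, r}.
FIRST(<S>): from <S>→<E> u p q we get {q, r}; from <S>→p r <H> u we get {p}; from <S>→ε we get {ε}. So FIRST(<S>) = {ε, p, q, r}.
FIRST(<H>): from <H>→ε we get {ε}; from <H>→<E> q we get {q, r}. So FIRST(<H>) = {ε, q, r}.
FOLLOW(<S>) includes $ since <S> is the start symbol.
FOLLOW(<H>): in <S>→p r <H> u, <H> is followed by u with FIRST {u}. Thus FOLLOW(<H>) = {u}.
For <H> → ε: FIRST(ε) = {ε}, so it goes in M[<H>, t] for t ∈ {}; since ε ∈ FIRST, also for every t ∈ FOLLOW(<H>) = {u}.
For <H> → <E> q: FIRST(<E> q) = {q, r}, so it goes in M[<H>, t] for t ∈ {q, r}.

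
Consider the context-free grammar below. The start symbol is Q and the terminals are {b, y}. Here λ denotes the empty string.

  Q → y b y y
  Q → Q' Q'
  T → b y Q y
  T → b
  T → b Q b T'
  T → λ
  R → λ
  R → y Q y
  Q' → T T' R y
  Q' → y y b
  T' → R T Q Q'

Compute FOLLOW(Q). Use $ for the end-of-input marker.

FIRST(T) = {λ, b}
FIRST(R) = {λ, y}
FIRST(Q) = {b, y}  (via Q' Q')
FIRST(T') = {b, y}  (via R T Q Q')
FIRST(Q') = {b, y}  (via T T' R y)
FOLLOW(Q) includes $ since Q is the start symbol.
FOLLOW(Q): in T→b y Q y, Q is followed by y with FIRST {y}; in T→b Q b T', Q is followed by b T' with FIRST {b}; in R→y Q y, Q is followed by y with FIRST {y}; in T'→R T Q Q', Q is followed by Q' with FIRST {b, y}. Thus FOLLOW(Q) = {$, b, y}.
FOLLOW(T): in Q'→T T' R y, T is followed by T' R y with FIRST {b, y}; in T'→R T Q Q', T is followed by Q Q' with FIRST {b, y}. Thus FOLLOW(T) = {b, y}.
FOLLOW(R): in Q'→T T' R y, R is followed by y with FIRST {y}; in T'→R T Q Q', R is followed by T Q Q' with FIRST {b, y}. Thus FOLLOW(R) = {b, y}.
FOLLOW(T'): in T→b Q b T', the suffix after T' is empty, so FOLLOW(T') ⊇ FOLLOW(T) = {b, y}; in Q'→T T' R y, T' is followed by R y with FIRST {y}. Thus FOLLOW(T') = {b, y}.
FOLLOW(Q'): in Q→Q' Q' (occurrence 1), Q' is followed by Q' with FIRST {b, y}; in Q→Q' Q' (occurrence 2), the suffix after Q' is empty, so FOLLOW(Q') ⊇ FOLLOW(Q) = {$, b, y}; in T'→R T Q Q', the suffix after Q' is empty, so FOLLOW(Q') ⊇ FOLLOW(T') = {b, y}. Thus FOLLOW(Q') = {$, b, y}.

{$, b, y}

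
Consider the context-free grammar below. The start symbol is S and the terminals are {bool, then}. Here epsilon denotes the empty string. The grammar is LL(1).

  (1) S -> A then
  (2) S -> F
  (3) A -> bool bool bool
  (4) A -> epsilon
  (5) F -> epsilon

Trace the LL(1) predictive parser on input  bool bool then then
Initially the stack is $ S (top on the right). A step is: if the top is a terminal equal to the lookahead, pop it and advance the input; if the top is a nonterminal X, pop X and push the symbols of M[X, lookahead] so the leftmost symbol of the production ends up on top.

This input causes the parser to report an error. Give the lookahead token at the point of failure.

then

step 1: stack=$ S  input=bool bool then then $  — expand S -> A then
step 2: stack=$ then A  input=bool bool then then $  — expand A -> bool bool bool
step 3: stack=$ then bool bool bool  input=bool bool then then $  — match bool
step 4: stack=$ then bool bool  input=bool then then $  — match bool
step 5: stack=$ then bool  input=then then $  — error: top is terminal bool but lookahead is then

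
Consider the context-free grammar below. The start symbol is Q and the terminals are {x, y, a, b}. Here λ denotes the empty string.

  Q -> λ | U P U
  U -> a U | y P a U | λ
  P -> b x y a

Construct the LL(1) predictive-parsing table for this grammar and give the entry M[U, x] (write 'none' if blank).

none

FIRST(U) = {λ, a, y}
FIRST(P) = {b}
FIRST(Q) = {λ, a, b, y}  (via U P U)
FOLLOW(Q) includes $ since Q is the start symbol.
FOLLOW(Q): Q appears on no right-hand side. Thus FOLLOW(Q) = {$}.
FOLLOW(U): in Q->U P U (occurrence 1), U is followed by P U with FIRST {b}; in Q->U P U (occurrence 2), the suffix after U is empty, so FOLLOW(U) ⊇ FOLLOW(Q) = {$}; in U->a U, the suffix after U is empty (adds nothing new); in U->y P a U, the suffix after U is empty (adds nothing new). Thus FOLLOW(U) = {$, b}.
For U -> a U: FIRST(a U) = {a}, so it goes in M[U, t] for t ∈ {a}.
For U -> y P a U: FIRST(y P a U) = {y}, so it goes in M[U, t] for t ∈ {y}.
For U -> λ: FIRST(λ) = {λ}, so it goes in M[U, t] for t ∈ {}; since λ ∈ FIRST, also for every t ∈ FOLLOW(U) = {$, b}.
None of these place a production in M[U, x].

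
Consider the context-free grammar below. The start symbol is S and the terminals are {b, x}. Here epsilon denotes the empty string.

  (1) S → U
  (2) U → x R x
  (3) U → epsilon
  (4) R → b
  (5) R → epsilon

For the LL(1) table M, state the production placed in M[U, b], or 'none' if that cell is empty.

FIRST(U) = {epsilon, x}
FIRST(R) = {epsilon, b}
FIRST(S) = {epsilon, x}  (via U)
FOLLOW(S) includes $ since S is the start symbol.
FOLLOW(S): S appears on no right-hand side. Thus FOLLOW(S) = {$}.
FOLLOW(U): in S→U, the suffix after U is empty, so FOLLOW(U) ⊇ FOLLOW(S) = {$}. Thus FOLLOW(U) = {$}.
For U → x R x: FIRST(x R x) = {x}, so it goes in M[U, t] for t ∈ {x}.
For U → epsilon: FIRST(epsilon) = {epsilon}, so it goes in M[U, t] for t ∈ {}; since epsilon ∈ FIRST, also for every t ∈ FOLLOW(U) = {$}.
None of these place a production in M[U, b].

none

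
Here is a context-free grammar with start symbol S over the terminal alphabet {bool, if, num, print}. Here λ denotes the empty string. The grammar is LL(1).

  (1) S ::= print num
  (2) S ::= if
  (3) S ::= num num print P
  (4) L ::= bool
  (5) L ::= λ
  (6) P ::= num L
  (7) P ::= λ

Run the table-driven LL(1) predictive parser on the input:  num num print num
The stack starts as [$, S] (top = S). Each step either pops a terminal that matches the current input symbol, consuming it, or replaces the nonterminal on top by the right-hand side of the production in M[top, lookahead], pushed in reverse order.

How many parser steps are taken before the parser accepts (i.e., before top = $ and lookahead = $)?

step 1: stack=$ S  input=num num print num $  — expand S ::= num num print P
step 2: stack=$ P print num num  input=num num print num $  — match num
step 3: stack=$ P print num  input=num print num $  — match num
step 4: stack=$ P print  input=print num $  — match print
step 5: stack=$ P  input=num $  — expand P ::= num L
step 6: stack=$ L num  input=num $  — match num
step 7: stack=$ L  input=$  — expand L ::= λ
Accept reached after 7 steps.

7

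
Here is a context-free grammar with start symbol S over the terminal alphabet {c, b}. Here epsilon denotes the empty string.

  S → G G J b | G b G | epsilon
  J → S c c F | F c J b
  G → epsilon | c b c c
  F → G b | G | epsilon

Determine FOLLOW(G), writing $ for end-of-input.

{$, b, c}

FIRST(G): from G→epsilon we get {epsilon}; from G→c b c c we get {c}. So FIRST(G) = {epsilon, c}.
FIRST(F): from F→G b we get {b, c}; from F→G we get {epsilon, c}; from F→epsilon we get {epsilon}. So FIRST(F) = {epsilon, b, c}.
FIRST(S): from S→G G J b we get {b, c}; from S→G b G we get {b, c}; from S→epsilon we get {epsilon}. So FIRST(S) = {epsilon, b, c}.
FIRST(J): from J→S c c F we get {b, c}; from J→F c J b we get {b, c}. So FIRST(J) = {b, c}.
FOLLOW(S) includes $ since S is the start symbol.
FOLLOW(S): in J→S c c F, S is followed by c c F with FIRST {c}. Thus FOLLOW(S) = {$, c}.
FOLLOW(J): in S→G G J b, J is followed by b with FIRST {b}; in J→F c J b, J is followed by b with FIRST {b}. Thus FOLLOW(J) = {b}.
FOLLOW(F): in J→S c c F, the suffix after F is empty, so FOLLOW(F) ⊇ FOLLOW(J) = {b}; in J→F c J b, F is followed by c J b with FIRST {c}. Thus FOLLOW(F) = {b, c}.
FOLLOW(G): in S→G G J b (occurrence 1), G is followed by G J b with FIRST {b, c}; in S→G G J b (occurrence 2), G is followed by J b with FIRST {b, c}; in S→G b G (occurrence 1), G is followed by b G with FIRST {b}; in S→G b G (occurrence 2), the suffix after G is empty, so FOLLOW(G) ⊇ FOLLOW(S) = {$, c}; in F→G b, G is followed by b with FIRST {b}; in F→G, the suffix after G is empty, so FOLLOW(G) ⊇ FOLLOW(F) = {b, c}. Thus FOLLOW(G) = {$, b, c}.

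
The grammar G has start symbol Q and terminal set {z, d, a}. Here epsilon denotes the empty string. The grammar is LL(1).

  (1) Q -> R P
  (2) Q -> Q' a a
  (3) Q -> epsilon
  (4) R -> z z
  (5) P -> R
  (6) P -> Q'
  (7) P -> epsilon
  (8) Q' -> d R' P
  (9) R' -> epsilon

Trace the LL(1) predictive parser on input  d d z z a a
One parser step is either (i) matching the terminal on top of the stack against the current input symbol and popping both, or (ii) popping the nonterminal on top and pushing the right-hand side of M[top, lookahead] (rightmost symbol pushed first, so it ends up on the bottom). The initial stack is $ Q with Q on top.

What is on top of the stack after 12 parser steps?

      Stack         Input          Action
   1  $ Q           d d z z a a $  expand Q -> Q' a a
   2  $ a a Q'      d d z z a a $  expand Q' -> d R' P
   3  $ a a P R' d  d d z z a a $  match d
   4  $ a a P R'    d z z a a $    expand R' -> epsilon
   5  $ a a P       d z z a a $    expand P -> Q'
   6  $ a a Q'      d z z a a $    expand Q' -> d R' P
   7  $ a a P R' d  d z z a a $    match d
   8  $ a a P R'    z z a a $      expand R' -> epsilon
   9  $ a a P       z z a a $      expand P -> R
  10  $ a a R       z z a a $      expand R -> z z
  11  $ a a z z     z z a a $      match z
  12  $ a a z       z a a $        match z
Stack after step 12: $ a a (top = a).

a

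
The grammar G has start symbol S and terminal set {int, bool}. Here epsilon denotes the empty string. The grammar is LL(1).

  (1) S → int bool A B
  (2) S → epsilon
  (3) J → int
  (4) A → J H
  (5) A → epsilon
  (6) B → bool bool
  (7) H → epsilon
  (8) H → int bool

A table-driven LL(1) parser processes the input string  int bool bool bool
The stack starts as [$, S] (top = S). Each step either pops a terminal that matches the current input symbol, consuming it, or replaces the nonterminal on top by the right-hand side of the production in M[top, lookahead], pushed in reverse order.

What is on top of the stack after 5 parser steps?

bool

step 1: stack=$ S  input=int bool bool bool $  — expand S → int bool A B
step 2: stack=$ B A bool int  input=int bool bool bool $  — match int
step 3: stack=$ B A bool  input=bool bool bool $  — match bool
step 4: stack=$ B A  input=bool bool $  — expand A → epsilon
step 5: stack=$ B  input=bool bool $  — expand B → bool bool
Stack after step 5: $ bool bool (top = bool).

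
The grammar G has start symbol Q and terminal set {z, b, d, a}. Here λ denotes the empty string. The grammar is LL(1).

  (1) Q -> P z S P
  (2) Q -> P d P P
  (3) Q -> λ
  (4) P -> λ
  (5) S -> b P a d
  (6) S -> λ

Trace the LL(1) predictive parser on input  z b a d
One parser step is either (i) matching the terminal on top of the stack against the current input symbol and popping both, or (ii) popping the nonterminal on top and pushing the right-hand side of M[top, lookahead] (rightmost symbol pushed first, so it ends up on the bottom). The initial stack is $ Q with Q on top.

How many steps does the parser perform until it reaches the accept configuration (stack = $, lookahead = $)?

9

     Stack        Input      Action
  1  $ Q          z b a d $  expand Q -> P z S P
  2  $ P S z P    z b a d $  expand P -> λ
  3  $ P S z      z b a d $  match z
  4  $ P S        b a d $    expand S -> b P a d
  5  $ P d a P b  b a d $    match b
  6  $ P d a P    a d $      expand P -> λ
  7  $ P d a      a d $      match a
  8  $ P d        d $        match d
  9  $ P          $          expand P -> λ
Accept reached after 9 steps.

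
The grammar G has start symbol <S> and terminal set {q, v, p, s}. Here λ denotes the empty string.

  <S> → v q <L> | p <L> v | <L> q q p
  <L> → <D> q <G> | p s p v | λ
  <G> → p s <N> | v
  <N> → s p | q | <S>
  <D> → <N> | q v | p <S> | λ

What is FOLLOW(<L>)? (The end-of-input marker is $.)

FIRST(<G>) = {p, v}
FIRST(<S>) = {p, q, s, v}  (via <L> q q p)
FIRST(<N>) = {p, q, s, v}  (via <S>)
FIRST(<D>) = {λ, p, q, s, v}  (via <N>)
FIRST(<L>) = {λ, p, q, s, v}  (via <D> q <G>)
FOLLOW(<S>) includes $ since <S> is the start symbol.
FOLLOW(<D>): in <L>→<D> q <G>, <D> is followed by q <G> with FIRST {q}. Thus FOLLOW(<D>) = {q}.
FOLLOW(<S>): in <N>→<S>, the suffix after <S> is empty, so FOLLOW(<S>) ⊇ FOLLOW(<N>) = {$, q, v}; in <D>→p <S>, the suffix after <S> is empty, so FOLLOW(<S>) ⊇ FOLLOW(<D>) = {q}. Thus FOLLOW(<S>) = {$, q, v}.
FOLLOW(<L>): in <S>→v q <L>, the suffix after <L> is empty, so FOLLOW(<L>) ⊇ FOLLOW(<S>) = {$, q, v}; in <S>→p <L> v, <L> is followed by v with FIRST {v}; in <S>→<L> q q p, <L> is followed by q q p with FIRST {q}. Thus FOLLOW(<L>) = {$, q, v}.
FOLLOW(<G>): in <L>→<D> q <G>, the suffix after <G> is empty, so FOLLOW(<G>) ⊇ FOLLOW(<L>) = {$, q, v}. Thus FOLLOW(<G>) = {$, q, v}.
FOLLOW(<N>): in <G>→p s <N>, the suffix after <N> is empty, so FOLLOW(<N>) ⊇ FOLLOW(<G>) = {$, q, v}; in <D>→<N>, the suffix after <N> is empty, so FOLLOW(<N>) ⊇ FOLLOW(<D>) = {q}. Thus FOLLOW(<N>) = {$, q, v}.

{$, q, v}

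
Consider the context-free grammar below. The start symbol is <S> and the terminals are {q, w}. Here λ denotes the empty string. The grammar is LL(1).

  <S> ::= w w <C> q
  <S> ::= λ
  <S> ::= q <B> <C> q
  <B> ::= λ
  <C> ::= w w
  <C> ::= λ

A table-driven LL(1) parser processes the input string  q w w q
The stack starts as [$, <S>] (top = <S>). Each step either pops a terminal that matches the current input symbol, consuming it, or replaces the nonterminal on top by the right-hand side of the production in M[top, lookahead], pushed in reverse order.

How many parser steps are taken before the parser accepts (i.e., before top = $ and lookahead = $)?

     Stack          Input      Action
  1  $ <S>          q w w q $  expand <S> ::= q <B> <C> q
  2  $ q <C> <B> q  q w w q $  match q
  3  $ q <C> <B>    w w q $    expand <B> ::= λ
  4  $ q <C>        w w q $    expand <C> ::= w w
  5  $ q w w        w w q $    match w
  6  $ q w          w q $      match w
  7  $ q            q $        match q
Accept reached after 7 steps.

7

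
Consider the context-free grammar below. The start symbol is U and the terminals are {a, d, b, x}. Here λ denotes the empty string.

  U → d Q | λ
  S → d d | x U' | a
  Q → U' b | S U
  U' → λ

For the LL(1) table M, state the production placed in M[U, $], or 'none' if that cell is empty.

FIRST(U): from U→d Q we get {d}; from U→λ we get {λ}. So FIRST(U) = {λ, d}.
FIRST(S): from S→d d we get {d}; from S→x U' we get {x}; from S→a we get {a}. So FIRST(S) = {a, d, x}.
FIRST(U'): from U'→λ we get {λ}. So FIRST(U') = {λ}.
FIRST(Q): from Q→U' b we get {b}; from Q→S U we get {a, d, x}. So FIRST(Q) = {a, b, d, x}.
FOLLOW(U) includes $ since U is the start symbol.
FOLLOW(U): in Q→S U, the suffix after U is empty, so FOLLOW(U) ⊇ FOLLOW(Q) = {$}. Thus FOLLOW(U) = {$}.
FOLLOW(Q): in U→d Q, the suffix after Q is empty, so FOLLOW(Q) ⊇ FOLLOW(U) = {$}. Thus FOLLOW(Q) = {$}.
For U → d Q: FIRST(d Q) = {d}, so it goes in M[U, t] for t ∈ {d}.
For U → λ: FIRST(λ) = {λ}, so it goes in M[U, t] for t ∈ {}; since λ ∈ FIRST, also for every t ∈ FOLLOW(U) = {$}.

U → λ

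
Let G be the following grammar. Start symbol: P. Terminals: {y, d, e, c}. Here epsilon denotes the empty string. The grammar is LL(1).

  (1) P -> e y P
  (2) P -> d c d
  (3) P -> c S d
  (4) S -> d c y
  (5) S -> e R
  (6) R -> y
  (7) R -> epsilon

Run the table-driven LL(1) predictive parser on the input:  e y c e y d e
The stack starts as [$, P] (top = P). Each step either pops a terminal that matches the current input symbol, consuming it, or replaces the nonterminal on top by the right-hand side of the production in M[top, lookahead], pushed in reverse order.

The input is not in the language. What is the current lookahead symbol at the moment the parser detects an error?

      Stack    Input            Action
   1  $ P      e y c e y d e $  expand P -> e y P
   2  $ P y e  e y c e y d e $  match e
   3  $ P y    y c e y d e $    match y
   4  $ P      c e y d e $      expand P -> c S d
   5  $ d S c  c e y d e $      match c
   6  $ d S    e y d e $        expand S -> e R
   7  $ d R e  e y d e $        match e
   8  $ d R    y d e $          expand R -> y
   9  $ d y    y d e $          match y
  10  $ d      d e $            match d
  11  $        e $              error: stack empty but input remains

e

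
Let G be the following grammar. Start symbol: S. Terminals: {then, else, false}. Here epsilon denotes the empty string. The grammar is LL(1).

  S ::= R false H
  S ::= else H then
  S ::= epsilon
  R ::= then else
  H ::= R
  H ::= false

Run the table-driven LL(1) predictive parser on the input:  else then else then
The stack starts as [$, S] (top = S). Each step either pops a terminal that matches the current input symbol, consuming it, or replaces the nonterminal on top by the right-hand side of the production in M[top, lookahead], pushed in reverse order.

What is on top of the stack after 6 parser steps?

then

     Stack             Input                  Action
  1  $ S               else then else then $  expand S ::= else H then
  2  $ then H else     else then else then $  match else
  3  $ then H          then else then $       expand H ::= R
  4  $ then R          then else then $       expand R ::= then else
  5  $ then else then  then else then $       match then
  6  $ then else       else then $            match else
Stack after step 6: $ then (top = then).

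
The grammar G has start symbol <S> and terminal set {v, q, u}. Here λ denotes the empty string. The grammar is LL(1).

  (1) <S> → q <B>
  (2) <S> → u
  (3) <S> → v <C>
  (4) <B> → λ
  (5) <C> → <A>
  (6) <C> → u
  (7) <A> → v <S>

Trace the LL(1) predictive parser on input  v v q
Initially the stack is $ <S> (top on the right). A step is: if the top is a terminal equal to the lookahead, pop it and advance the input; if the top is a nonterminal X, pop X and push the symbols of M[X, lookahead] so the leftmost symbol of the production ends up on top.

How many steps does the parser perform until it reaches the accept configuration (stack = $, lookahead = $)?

step 1: stack=$ <S>  input=v v q $  — expand <S> → v <C>
step 2: stack=$ <C> v  input=v v q $  — match v
step 3: stack=$ <C>  input=v q $  — expand <C> → <A>
step 4: stack=$ <A>  input=v q $  — expand <A> → v <S>
step 5: stack=$ <S> v  input=v q $  — match v
step 6: stack=$ <S>  input=q $  — expand <S> → q <B>
step 7: stack=$ <B> q  input=q $  — match q
step 8: stack=$ <B>  input=$  — expand <B> → λ
Accept reached after 8 steps.

8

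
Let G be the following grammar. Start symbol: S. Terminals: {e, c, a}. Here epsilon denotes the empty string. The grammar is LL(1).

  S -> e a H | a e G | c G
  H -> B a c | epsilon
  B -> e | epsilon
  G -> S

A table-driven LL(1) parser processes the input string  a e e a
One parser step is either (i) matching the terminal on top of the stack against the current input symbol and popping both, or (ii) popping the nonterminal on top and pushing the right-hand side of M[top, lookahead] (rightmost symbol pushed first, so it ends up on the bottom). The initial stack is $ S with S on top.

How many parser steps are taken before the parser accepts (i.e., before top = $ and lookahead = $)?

step 1: stack=$ S  input=a e e a $  — expand S -> a e G
step 2: stack=$ G e a  input=a e e a $  — match a
step 3: stack=$ G e  input=e e a $  — match e
step 4: stack=$ G  input=e a $  — expand G -> S
step 5: stack=$ S  input=e a $  — expand S -> e a H
step 6: stack=$ H a e  input=e a $  — match e
step 7: stack=$ H a  input=a $  — match a
step 8: stack=$ H  input=$  — expand H -> epsilon
Accept reached after 8 steps.

8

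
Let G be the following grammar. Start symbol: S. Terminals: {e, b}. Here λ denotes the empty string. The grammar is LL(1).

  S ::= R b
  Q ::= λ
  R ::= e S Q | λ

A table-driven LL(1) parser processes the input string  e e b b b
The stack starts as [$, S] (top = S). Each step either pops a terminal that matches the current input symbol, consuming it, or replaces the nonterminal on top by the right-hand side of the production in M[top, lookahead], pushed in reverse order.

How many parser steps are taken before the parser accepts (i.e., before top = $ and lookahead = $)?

13

step 1: stack=$ S  input=e e b b b $  — expand S ::= R b
step 2: stack=$ b R  input=e e b b b $  — expand R ::= e S Q
step 3: stack=$ b Q S e  input=e e b b b $  — match e
step 4: stack=$ b Q S  input=e b b b $  — expand S ::= R b
step 5: stack=$ b Q b R  input=e b b b $  — expand R ::= e S Q
step 6: stack=$ b Q b Q S e  input=e b b b $  — match e
step 7: stack=$ b Q b Q S  input=b b b $  — expand S ::= R b
step 8: stack=$ b Q b Q b R  input=b b b $  — expand R ::= λ
step 9: stack=$ b Q b Q b  input=b b b $  — match b
step 10: stack=$ b Q b Q  input=b b $  — expand Q ::= λ
step 11: stack=$ b Q b  input=b b $  — match b
step 12: stack=$ b Q  input=b $  — expand Q ::= λ
step 13: stack=$ b  input=b $  — match b
Accept reached after 13 steps.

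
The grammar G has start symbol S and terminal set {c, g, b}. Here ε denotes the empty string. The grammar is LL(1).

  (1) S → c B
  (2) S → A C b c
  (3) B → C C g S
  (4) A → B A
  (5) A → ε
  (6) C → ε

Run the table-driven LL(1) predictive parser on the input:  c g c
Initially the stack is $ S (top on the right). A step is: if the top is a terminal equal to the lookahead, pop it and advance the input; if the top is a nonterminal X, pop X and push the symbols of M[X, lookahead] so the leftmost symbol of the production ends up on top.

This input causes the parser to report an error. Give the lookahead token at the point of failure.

     Stack      Input    Action
  1  $ S        c g c $  expand S → c B
  2  $ B c      c g c $  match c
  3  $ B        g c $    expand B → C C g S
  4  $ S g C C  g c $    expand C → ε
  5  $ S g C    g c $    expand C → ε
  6  $ S g      g c $    match g
  7  $ S        c $      expand S → c B
  8  $ B c      c $      match c
  9  $ B        $        error: M[B, $] is empty

$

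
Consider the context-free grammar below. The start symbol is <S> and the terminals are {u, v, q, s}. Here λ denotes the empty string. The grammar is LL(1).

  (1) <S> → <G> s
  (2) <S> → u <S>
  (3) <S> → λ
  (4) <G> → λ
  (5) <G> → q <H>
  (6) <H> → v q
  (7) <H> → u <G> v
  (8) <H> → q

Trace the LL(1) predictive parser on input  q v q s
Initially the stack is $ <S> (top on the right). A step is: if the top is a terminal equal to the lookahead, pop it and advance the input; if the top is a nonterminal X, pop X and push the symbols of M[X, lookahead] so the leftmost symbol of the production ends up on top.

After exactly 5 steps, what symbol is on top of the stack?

     Stack      Input      Action
  1  $ <S>      q v q s $  expand <S> → <G> s
  2  $ s <G>    q v q s $  expand <G> → q <H>
  3  $ s <H> q  q v q s $  match q
  4  $ s <H>    v q s $    expand <H> → v q
  5  $ s q v    v q s $    match v
Stack after step 5: $ s q (top = q).

q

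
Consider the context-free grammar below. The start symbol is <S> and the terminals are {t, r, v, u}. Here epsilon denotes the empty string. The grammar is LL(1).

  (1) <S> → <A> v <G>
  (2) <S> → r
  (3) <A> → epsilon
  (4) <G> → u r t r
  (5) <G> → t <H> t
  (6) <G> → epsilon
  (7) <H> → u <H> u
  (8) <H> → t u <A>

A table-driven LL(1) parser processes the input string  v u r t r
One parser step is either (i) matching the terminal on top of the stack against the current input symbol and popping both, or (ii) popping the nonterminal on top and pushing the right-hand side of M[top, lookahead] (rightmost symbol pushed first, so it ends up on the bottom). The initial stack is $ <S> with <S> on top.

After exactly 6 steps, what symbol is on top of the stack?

     Stack        Input        Action
  1  $ <S>        v u r t r $  expand <S> → <A> v <G>
  2  $ <G> v <A>  v u r t r $  expand <A> → epsilon
  3  $ <G> v      v u r t r $  match v
  4  $ <G>        u r t r $    expand <G> → u r t r
  5  $ r t r u    u r t r $    match u
  6  $ r t r      r t r $      match r
Stack after step 6: $ r t (top = t).

t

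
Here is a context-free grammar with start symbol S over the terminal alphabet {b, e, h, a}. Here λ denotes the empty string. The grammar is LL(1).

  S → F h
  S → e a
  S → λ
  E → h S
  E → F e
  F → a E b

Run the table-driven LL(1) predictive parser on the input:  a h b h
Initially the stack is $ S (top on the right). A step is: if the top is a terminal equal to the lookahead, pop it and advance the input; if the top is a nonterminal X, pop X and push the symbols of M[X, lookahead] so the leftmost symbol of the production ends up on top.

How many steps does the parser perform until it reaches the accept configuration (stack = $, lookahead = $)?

8

step 1: stack=$ S  input=a h b h $  — expand S → F h
step 2: stack=$ h F  input=a h b h $  — expand F → a E b
step 3: stack=$ h b E a  input=a h b h $  — match a
step 4: stack=$ h b E  input=h b h $  — expand E → h S
step 5: stack=$ h b S h  input=h b h $  — match h
step 6: stack=$ h b S  input=b h $  — expand S → λ
step 7: stack=$ h b  input=b h $  — match b
step 8: stack=$ h  input=h $  — match h
Accept reached after 8 steps.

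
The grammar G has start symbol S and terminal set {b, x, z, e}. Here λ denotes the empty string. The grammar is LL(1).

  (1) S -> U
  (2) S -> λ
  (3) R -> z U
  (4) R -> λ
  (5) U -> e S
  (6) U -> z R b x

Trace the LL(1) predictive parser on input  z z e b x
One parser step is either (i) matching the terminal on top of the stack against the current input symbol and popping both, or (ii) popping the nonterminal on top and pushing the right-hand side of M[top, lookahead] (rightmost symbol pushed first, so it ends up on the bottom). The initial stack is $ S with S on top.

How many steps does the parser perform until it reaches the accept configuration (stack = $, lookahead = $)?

10

step 1: stack=$ S  input=z z e b x $  — expand S -> U
step 2: stack=$ U  input=z z e b x $  — expand U -> z R b x
step 3: stack=$ x b R z  input=z z e b x $  — match z
step 4: stack=$ x b R  input=z e b x $  — expand R -> z U
step 5: stack=$ x b U z  input=z e b x $  — match z
step 6: stack=$ x b U  input=e b x $  — expand U -> e S
step 7: stack=$ x b S e  input=e b x $  — match e
step 8: stack=$ x b S  input=b x $  — expand S -> λ
step 9: stack=$ x b  input=b x $  — match b
step 10: stack=$ x  input=x $  — match x
Accept reached after 10 steps.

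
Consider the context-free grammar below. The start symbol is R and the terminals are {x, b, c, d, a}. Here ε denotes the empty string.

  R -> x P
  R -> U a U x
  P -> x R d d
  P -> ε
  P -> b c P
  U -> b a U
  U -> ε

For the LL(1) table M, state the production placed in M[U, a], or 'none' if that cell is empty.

FIRST(P) = {ε, b, x}
FIRST(U) = {ε, b}
FIRST(R) = {a, b, x}  (via U a U x)
FOLLOW(R) includes $ since R is the start symbol.
FOLLOW(U): in R->U a U x (occurrence 1), U is followed by a U x with FIRST {a}; in R->U a U x (occurrence 2), U is followed by x with FIRST {x}; in U->b a U, the suffix after U is empty (adds nothing new). Thus FOLLOW(U) = {a, x}.
For U -> b a U: FIRST(b a U) = {b}, so it goes in M[U, t] for t ∈ {b}.
For U -> ε: FIRST(ε) = {ε}, so it goes in M[U, t] for t ∈ {}; since ε ∈ FIRST, also for every t ∈ FOLLOW(U) = {a, x}.

U -> ε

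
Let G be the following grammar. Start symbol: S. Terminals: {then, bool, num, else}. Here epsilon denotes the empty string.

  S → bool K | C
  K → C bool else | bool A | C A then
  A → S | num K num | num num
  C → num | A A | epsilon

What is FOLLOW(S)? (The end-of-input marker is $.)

{$, bool, num, then}

FIRST(S): from S→bool K we get {bool}; from S→C we get {epsilon, bool, num}. So FIRST(S) = {epsilon, bool, num}.
FIRST(A): from A→S we get {epsilon, bool, num}; from A→num K num we get {num}; from A→num num we get {num}. So FIRST(A) = {epsilon, bool, num}.
FIRST(C): from C→num we get {num}; from C→A A we get {epsilon, bool, num}; from C→epsilon we get {epsilon}. So FIRST(C) = {epsilon, bool, num}.
FIRST(K): from K→C bool else we get {bool, num}; from K→bool A we get {bool}; from K→C A then we get {bool, num, then}. So FIRST(K) = {bool, num, then}.
FOLLOW(S) includes $ since S is the start symbol.
FOLLOW(S): in A→S, the suffix after S is empty, so FOLLOW(S) ⊇ FOLLOW(A) = {$, bool, num, then}. Thus FOLLOW(S) = {$, bool, num, then}.
FOLLOW(K): in S→bool K, the suffix after K is empty, so FOLLOW(K) ⊇ FOLLOW(S) = {$, bool, num, then}; in A→num K num, K is followed by num with FIRST {num}. Thus FOLLOW(K) = {$, bool, num, then}.
FOLLOW(C): in S→C, the suffix after C is empty, so FOLLOW(C) ⊇ FOLLOW(S) = {$, bool, num, then}; in K→C bool else, C is followed by bool else with FIRST {bool}; in K→C A then, C is followed by A then with FIRST {bool, num, then}. Thus FOLLOW(C) = {$, bool, num, then}.
FOLLOW(A): in K→bool A, the suffix after A is empty, so FOLLOW(A) ⊇ FOLLOW(K) = {$, bool, num, then}; in K→C A then, A is followed by then with FIRST {then}; in C→A A (occurrence 1), A is followed by A with FIRST {epsilon, bool, num}; in C→A A (occurrence 1), the suffix after A is nullable, so FOLLOW(A) ⊇ FOLLOW(C) = {$, bool, num, then}; in C→A A (occurrence 2), the suffix after A is empty, so FOLLOW(A) ⊇ FOLLOW(C) = {$, bool, num, then}. Thus FOLLOW(A) = {$, bool, num, then}.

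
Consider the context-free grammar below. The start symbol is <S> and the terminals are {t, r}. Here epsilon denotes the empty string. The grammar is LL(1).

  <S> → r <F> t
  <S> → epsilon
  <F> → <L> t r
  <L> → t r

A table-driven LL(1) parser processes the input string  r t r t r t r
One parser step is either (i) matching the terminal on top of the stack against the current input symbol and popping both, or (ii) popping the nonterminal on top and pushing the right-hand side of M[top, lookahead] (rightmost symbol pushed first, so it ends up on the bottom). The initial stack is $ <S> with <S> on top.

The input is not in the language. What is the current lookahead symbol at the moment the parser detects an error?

r

step 1: stack=$ <S>  input=r t r t r t r $  — expand <S> → r <F> t
step 2: stack=$ t <F> r  input=r t r t r t r $  — match r
step 3: stack=$ t <F>  input=t r t r t r $  — expand <F> → <L> t r
step 4: stack=$ t r t <L>  input=t r t r t r $  — expand <L> → t r
step 5: stack=$ t r t r t  input=t r t r t r $  — match t
step 6: stack=$ t r t r  input=r t r t r $  — match r
step 7: stack=$ t r t  input=t r t r $  — match t
step 8: stack=$ t r  input=r t r $  — match r
step 9: stack=$ t  input=t r $  — match t
step 10: stack=$  input=r $  — error: stack empty but input remains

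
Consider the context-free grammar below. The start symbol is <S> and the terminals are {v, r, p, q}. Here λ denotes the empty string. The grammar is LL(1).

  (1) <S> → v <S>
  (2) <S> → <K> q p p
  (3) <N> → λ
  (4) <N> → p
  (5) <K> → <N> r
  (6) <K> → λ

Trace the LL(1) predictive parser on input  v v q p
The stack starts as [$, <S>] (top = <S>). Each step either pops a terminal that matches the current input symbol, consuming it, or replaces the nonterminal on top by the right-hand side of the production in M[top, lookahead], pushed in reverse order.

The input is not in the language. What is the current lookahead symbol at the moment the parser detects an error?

step 1: stack=$ <S>  input=v v q p $  — expand <S> → v <S>
step 2: stack=$ <S> v  input=v v q p $  — match v
step 3: stack=$ <S>  input=v q p $  — expand <S> → v <S>
step 4: stack=$ <S> v  input=v q p $  — match v
step 5: stack=$ <S>  input=q p $  — expand <S> → <K> q p p
step 6: stack=$ p p q <K>  input=q p $  — expand <K> → λ
step 7: stack=$ p p q  input=q p $  — match q
step 8: stack=$ p p  input=p $  — match p
step 9: stack=$ p  input=$  — error: top is terminal p but lookahead is $

$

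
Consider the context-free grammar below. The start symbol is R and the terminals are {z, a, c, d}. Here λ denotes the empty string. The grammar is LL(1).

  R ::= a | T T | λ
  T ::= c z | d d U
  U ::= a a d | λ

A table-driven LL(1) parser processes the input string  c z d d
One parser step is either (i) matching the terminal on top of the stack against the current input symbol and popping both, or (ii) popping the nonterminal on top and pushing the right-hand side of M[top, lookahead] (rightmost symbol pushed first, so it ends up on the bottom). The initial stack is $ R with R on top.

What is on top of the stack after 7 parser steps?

step 1: stack=$ R  input=c z d d $  — expand R ::= T T
step 2: stack=$ T T  input=c z d d $  — expand T ::= c z
step 3: stack=$ T z c  input=c z d d $  — match c
step 4: stack=$ T z  input=z d d $  — match z
step 5: stack=$ T  input=d d $  — expand T ::= d d U
step 6: stack=$ U d d  input=d d $  — match d
step 7: stack=$ U d  input=d $  — match d
Stack after step 7: $ U (top = U).

U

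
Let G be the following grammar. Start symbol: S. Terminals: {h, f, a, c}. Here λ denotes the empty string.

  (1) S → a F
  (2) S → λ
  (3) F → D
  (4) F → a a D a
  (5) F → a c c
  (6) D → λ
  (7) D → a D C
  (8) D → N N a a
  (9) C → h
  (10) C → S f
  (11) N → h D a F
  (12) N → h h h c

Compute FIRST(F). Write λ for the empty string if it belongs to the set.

{λ, a, h}

FIRST(S) = {λ, a}
FIRST(N) = {h}
FIRST(D) = {λ, a, h}  (via N N a a)
FIRST(C) = {a, f, h}  (via S f)
FIRST(F) = {λ, a, h}  (via D)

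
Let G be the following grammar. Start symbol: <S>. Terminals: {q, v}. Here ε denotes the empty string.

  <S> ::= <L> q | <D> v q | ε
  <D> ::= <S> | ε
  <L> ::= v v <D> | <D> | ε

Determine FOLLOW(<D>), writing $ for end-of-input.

FIRST(<S>): from <S>::=<L> q we get {q, v}; from <S>::=<D> v q we get {q, v}; from <S>::=ε we get {ε}. So FIRST(<S>) = {ε, q, v}.
FIRST(<D>): from <D>::=<S> we get {ε, q, v}; from <D>::=ε we get {ε}. So FIRST(<D>) = {ε, q, v}.
FIRST(<L>): from <L>::=v v <D> we get {v}; from <L>::=<D> we get {ε, q, v}; from <L>::=ε we get {ε}. So FIRST(<L>) = {ε, q, v}.
FOLLOW(<S>) includes $ since <S> is the start symbol.
FOLLOW(<L>): in <S>::=<L> q, <L> is followed by q with FIRST {q}. Thus FOLLOW(<L>) = {q}.
FOLLOW(<D>): in <S>::=<D> v q, <D> is followed by v q with FIRST {v}; in <L>::=v v <D>, the suffix after <D> is empty, so FOLLOW(<D>) ⊇ FOLLOW(<L>) = {q}; in <L>::=<D>, the suffix after <D> is empty, so FOLLOW(<D>) ⊇ FOLLOW(<L>) = {q}. Thus FOLLOW(<D>) = {q, v}.
FOLLOW(<S>): in <D>::=<S>, the suffix after <S> is empty, so FOLLOW(<S>) ⊇ FOLLOW(<D>) = {q, v}. Thus FOLLOW(<S>) = {$, q, v}.

{q, v}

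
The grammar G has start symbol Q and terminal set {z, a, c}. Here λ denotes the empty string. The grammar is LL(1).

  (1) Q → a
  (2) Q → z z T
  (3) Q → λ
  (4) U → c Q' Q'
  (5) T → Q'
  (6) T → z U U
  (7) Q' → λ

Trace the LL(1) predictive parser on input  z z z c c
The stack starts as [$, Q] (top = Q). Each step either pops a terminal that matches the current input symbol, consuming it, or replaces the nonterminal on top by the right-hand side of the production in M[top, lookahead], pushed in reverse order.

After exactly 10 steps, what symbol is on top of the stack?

step 1: stack=$ Q  input=z z z c c $  — expand Q → z z T
step 2: stack=$ T z z  input=z z z c c $  — match z
step 3: stack=$ T z  input=z z c c $  — match z
step 4: stack=$ T  input=z c c $  — expand T → z U U
step 5: stack=$ U U z  input=z c c $  — match z
step 6: stack=$ U U  input=c c $  — expand U → c Q' Q'
step 7: stack=$ U Q' Q' c  input=c c $  — match c
step 8: stack=$ U Q' Q'  input=c $  — expand Q' → λ
step 9: stack=$ U Q'  input=c $  — expand Q' → λ
step 10: stack=$ U  input=c $  — expand U → c Q' Q'
Stack after step 10: $ Q' Q' c (top = c).

c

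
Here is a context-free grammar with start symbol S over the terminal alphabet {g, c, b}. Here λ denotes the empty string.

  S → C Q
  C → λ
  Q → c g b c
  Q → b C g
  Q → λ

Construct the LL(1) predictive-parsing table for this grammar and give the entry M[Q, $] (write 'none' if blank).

FIRST(C) = {λ}
FIRST(Q) = {λ, b, c}
FIRST(S) = {λ, b, c}  (via C Q)
FOLLOW(S) includes $ since S is the start symbol.
FOLLOW(S): S appears on no right-hand side. Thus FOLLOW(S) = {$}.
FOLLOW(Q): in S→C Q, the suffix after Q is empty, so FOLLOW(Q) ⊇ FOLLOW(S) = {$}. Thus FOLLOW(Q) = {$}.
For Q → c g b c: FIRST(c g b c) = {c}, so it goes in M[Q, t] for t ∈ {c}.
For Q → b C g: FIRST(b C g) = {b}, so it goes in M[Q, t] for t ∈ {b}.
For Q → λ: FIRST(λ) = {λ}, so it goes in M[Q, t] for t ∈ {}; since λ ∈ FIRST, also for every t ∈ FOLLOW(Q) = {$}.

Q → λ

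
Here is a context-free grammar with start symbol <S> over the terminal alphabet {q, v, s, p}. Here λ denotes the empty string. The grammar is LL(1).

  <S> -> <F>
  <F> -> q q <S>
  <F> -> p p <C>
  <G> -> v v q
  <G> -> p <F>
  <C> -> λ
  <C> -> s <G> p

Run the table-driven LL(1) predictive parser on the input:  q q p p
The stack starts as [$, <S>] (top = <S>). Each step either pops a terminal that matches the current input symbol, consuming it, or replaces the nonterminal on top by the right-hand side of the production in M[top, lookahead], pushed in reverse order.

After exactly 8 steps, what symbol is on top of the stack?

     Stack      Input      Action
  1  $ <S>      q q p p $  expand <S> -> <F>
  2  $ <F>      q q p p $  expand <F> -> q q <S>
  3  $ <S> q q  q q p p $  match q
  4  $ <S> q    q p p $    match q
  5  $ <S>      p p $      expand <S> -> <F>
  6  $ <F>      p p $      expand <F> -> p p <C>
  7  $ <C> p p  p p $      match p
  8  $ <C> p    p $        match p
Stack after step 8: $ <C> (top = <C>).

<C>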